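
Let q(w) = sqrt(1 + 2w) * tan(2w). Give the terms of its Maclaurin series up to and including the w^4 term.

Take the Cauchy product of the two expansions.

11*w^4/3 + 5*w^3/3 + 2*w^2 + 2*w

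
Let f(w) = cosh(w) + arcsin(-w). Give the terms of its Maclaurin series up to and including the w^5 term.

-3*w^5/40 + w^4/24 - w^3/6 + w^2/2 - w + 1

Combine the two series term by term.
f(0) = 1
f′(0) = -1
f′′(0) = 1
f′′′(0) = -1
f^(4)(0) = 1
f^(5)(0) = -9
Then c_k = f^(k)(0)/k! gives each Taylor coefficient.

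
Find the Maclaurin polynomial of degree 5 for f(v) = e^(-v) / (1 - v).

11*v^5/30 + 3*v^4/8 + v^3/3 + v^2/2 + 1

Multiply the numerator's expansion by the denominator's geometric series.
[v^0] = 1;  [v^1] = 0;  [v^2] = 1/2;  [v^3] = 1/3;  [v^4] = 3/8;  [v^5] = 11/30.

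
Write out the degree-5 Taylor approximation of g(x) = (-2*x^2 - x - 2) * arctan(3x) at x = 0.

-396*x^5/5 + 9*x^4 + 12*x^3 - 3*x^2 - 6*x

Distribute the polynomial across the series and collect like powers.
[x^0] = 0;  [x^1] = -6;  [x^2] = -3;  [x^3] = 12;  [x^4] = 9;  [x^5] = -396/5.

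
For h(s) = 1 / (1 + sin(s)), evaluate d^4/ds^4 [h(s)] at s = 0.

Write 1/(1+u) = 1 - u + u^2 - u^3 + ... and substitute the series for u.
The coefficient of s^4 in the expansion is 2/3, so h^(4)(0) = 4! * (2/3) = 16.

16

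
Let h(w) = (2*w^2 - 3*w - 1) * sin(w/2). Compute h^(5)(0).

Multiply each power in the prefactor through the base expansion.
The coefficient of w^5 in the expansion is -161/3840, so h^(5)(0) = 5! * (-161/3840) = -161/32.

-161/32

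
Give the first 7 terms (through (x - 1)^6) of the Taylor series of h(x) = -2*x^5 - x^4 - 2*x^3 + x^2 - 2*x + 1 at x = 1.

[(x - 1)^0] = -5;  [(x - 1)^1] = -20;  [(x - 1)^2] = -31;  [(x - 1)^3] = -26;  [(x - 1)^4] = -11;  [(x - 1)^5] = -2;  [(x - 1)^6] = 0.

-2*(x - 1)^5 - 11*(x - 1)^4 - 26*(x - 1)^3 - 31*(x - 1)^2 - 20*(x - 1) - 5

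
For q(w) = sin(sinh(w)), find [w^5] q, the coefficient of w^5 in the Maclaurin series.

-1/15

Substitute the inner expansion into the outer series and collect powers.
q(0) = 0
q′(0) = 1
q′′(0) = 0
q′′′(0) = 0
q^(4)(0) = 0
q^(5)(0) = -8
So c_5 = q^(5)(0)/5! = -1/15.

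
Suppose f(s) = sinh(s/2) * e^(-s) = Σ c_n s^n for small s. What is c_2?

Multiply the two series term by term and collect like powers.
f(0) = 0
f′(0) = 1/2
f′′(0) = -1
So c_2 = f′′(0)/2! = -1/2.

-1/2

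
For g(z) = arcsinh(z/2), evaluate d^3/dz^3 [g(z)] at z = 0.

Compute the successive derivatives at the expansion point and divide by k!.
From the series, [z^3] g = -1/48; multiply by 3! = 6 to get -1/8.

-1/8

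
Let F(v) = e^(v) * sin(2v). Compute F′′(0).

Write out both Maclaurin series and multiply, keeping only the needed powers.
The coefficient of v^2 in the expansion is 2, so F′′(0) = 2! * (2) = 4.

4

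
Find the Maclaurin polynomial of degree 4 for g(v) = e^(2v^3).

2*v^3 + 1

g(0) = 1
g′(0) = 0
g′′(0) = 0
g′′′(0) = 12
g^(4)(0) = 0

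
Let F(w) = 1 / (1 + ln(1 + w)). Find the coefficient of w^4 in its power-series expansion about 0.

11/3

Expand as Σ (-1)^k u^k with u equal to the inner function's series.
F(0) = 1
F′(0) = -1
F′′(0) = 3
F′′′(0) = -14
F^(4)(0) = 88
Dividing each by k! gives the coefficients c_0, ..., c_4.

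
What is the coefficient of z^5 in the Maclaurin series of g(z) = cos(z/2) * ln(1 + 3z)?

30389/640

Expand each factor separately, then convolve coefficients.
g(0) = 0
g′(0) = 3
g′′(0) = -9
g′′′(0) = 207/4
g^(4)(0) = -945/2
g^(5)(0) = 91167/16
Dividing each by k! gives the coefficients c_0, ..., c_5.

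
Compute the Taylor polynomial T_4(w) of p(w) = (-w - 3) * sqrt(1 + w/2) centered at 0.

Shift and add copies of the series according to the polynomial's terms.
p(0) = -3
p′(0) = -7/4
p′′(0) = -5/16
p′′′(0) = 3/64
p^(4)(0) = -3/256
Then c_k = p^(k)(0)/k! gives each Taylor coefficient.

-w^4/2048 + w^3/128 - 5*w^2/32 - 7*w/4 - 3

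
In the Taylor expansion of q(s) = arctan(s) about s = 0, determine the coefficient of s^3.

-1/3

q(0) = 0
q′(0) = 1
q′′(0) = 0
q′′′(0) = -2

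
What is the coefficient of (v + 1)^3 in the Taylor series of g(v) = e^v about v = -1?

e^(-1)/6

g(-1) = e^(-1)
g′(-1) = e^(-1)
g′′(-1) = e^(-1)
g′′′(-1) = e^(-1)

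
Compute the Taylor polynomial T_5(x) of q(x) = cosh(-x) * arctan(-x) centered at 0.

-3*x^5/40 - x^3/6 - x

Multiply the two series term by term and collect like powers.
[x^0] = 0;  [x^1] = -1;  [x^2] = 0;  [x^3] = -1/6;  [x^4] = 0;  [x^5] = -3/40.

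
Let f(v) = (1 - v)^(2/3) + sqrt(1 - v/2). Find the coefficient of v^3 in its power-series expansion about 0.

-593/10368

Expand each term separately and add.
f(0) = 2
f′(0) = -11/12
f′′(0) = -41/144
f′′′(0) = -593/1728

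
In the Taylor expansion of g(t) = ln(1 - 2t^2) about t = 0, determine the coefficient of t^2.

-2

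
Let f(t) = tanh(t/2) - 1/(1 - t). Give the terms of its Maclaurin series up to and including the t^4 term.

Expand each term separately and add.
f(0) = -1
f′(0) = -1/2
f′′(0) = -2
f′′′(0) = -25/4
f^(4)(0) = -24

-t^4 - 25*t^3/24 - t^2 - t/2 - 1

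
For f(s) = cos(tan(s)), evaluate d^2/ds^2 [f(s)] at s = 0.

-1

Let u equal the inner series; expand the outer function in u and truncate.
The coefficient of s^2 in the expansion is -1/2, so f′′(0) = 2! * (-1/2) = -1.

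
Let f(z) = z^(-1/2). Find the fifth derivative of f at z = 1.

-945/32

The coefficient of (z - 1)^5 in the expansion is -63/256, so f^(5)(1) = 5! * (-63/256) = -945/32.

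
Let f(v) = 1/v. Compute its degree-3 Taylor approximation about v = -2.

f(-2) = -1/2
f′(-2) = -1/4
f′′(-2) = -1/4
f′′′(-2) = -3/8
Then c_k = f^(k)(-2)/k! gives each Taylor coefficient.

-(v + 2)^3/16 - (v + 2)^2/8 - (v + 2)/4 - 1/2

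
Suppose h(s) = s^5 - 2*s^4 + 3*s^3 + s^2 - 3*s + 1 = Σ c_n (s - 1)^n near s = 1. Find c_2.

c_2 = h′′(1)/2! = 8.

8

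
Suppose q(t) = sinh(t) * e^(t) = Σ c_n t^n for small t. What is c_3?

Multiply the two series term by term and collect like powers.
[t^0] = 0;  [t^1] = 1;  [t^2] = 1;  [t^3] = 2/3.

2/3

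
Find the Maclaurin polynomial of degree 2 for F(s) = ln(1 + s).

-s^2/2 + s

[s^0] = 0;  [s^1] = 1;  [s^2] = -1/2.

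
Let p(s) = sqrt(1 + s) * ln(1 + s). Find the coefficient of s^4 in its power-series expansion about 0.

Write out both Maclaurin series and multiply, keeping only the needed powers.
p(0) = 0
p′(0) = 1
p′′(0) = 0
p′′′(0) = -1/4
p^(4)(0) = 1
So c_4 = p^(4)(0)/4! = 1/24.

1/24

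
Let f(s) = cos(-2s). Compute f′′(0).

-4

From the series, [s^2] f = -2; multiply by 2! = 2 to get -4.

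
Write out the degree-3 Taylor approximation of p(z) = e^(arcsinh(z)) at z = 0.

Substitute the inner expansion into the outer series and collect powers.

z^2/2 + z + 1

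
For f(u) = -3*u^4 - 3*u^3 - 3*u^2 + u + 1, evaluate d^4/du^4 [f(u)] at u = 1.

From the series, [(u - 1)^4] f = -3; multiply by 4! = 24 to get -72.

-72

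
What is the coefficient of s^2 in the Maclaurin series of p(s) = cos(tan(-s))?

-1/2

Let u equal the inner series; expand the outer function in u and truncate.
[s^0] = 1;  [s^1] = 0;  [s^2] = -1/2.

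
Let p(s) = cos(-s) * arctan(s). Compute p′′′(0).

Expand each factor separately, then convolve coefficients.
The coefficient of s^3 in the expansion is -5/6, so p′′′(0) = 3! * (-5/6) = -5.

-5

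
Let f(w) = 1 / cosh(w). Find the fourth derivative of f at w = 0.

Write the quotient as an unknown series and match coefficients against numerator = denominator · series.
From the series, [w^4] f = 5/24; multiply by 4! = 24 to get 5.

5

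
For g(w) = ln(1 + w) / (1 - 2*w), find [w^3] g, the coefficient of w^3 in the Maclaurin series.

Multiply the numerator's expansion by the denominator's geometric series.
g(0) = 0
g′(0) = 1
g′′(0) = 3
g′′′(0) = 20
Then c_k = g^(k)(0)/k! gives each Taylor coefficient.

10/3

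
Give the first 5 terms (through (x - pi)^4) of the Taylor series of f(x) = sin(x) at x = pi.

(x - pi)^3/6 - (x - pi)

f(pi) = 0
f′(pi) = -1
f′′(pi) = 0
f′′′(pi) = 1
f^(4)(pi) = 0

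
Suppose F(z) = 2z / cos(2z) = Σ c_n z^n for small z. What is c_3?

4

Divide the numerator series by the denominator series (power-series long division).
F(0) = 0
F′(0) = 2
F′′(0) = 0
F′′′(0) = 24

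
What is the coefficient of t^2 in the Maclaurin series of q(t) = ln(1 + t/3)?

-1/18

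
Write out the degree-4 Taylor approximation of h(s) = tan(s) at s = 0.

s^3/3 + s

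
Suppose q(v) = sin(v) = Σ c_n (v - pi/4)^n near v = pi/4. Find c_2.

Compute the successive derivatives at the expansion point and divide by k!.
[(v - pi/4)^0] = sqrt(2)/2;  [(v - pi/4)^1] = sqrt(2)/2;  [(v - pi/4)^2] = -sqrt(2)/4.
So c_2 = q′′(pi/4)/2! = -sqrt(2)/4.

-sqrt(2)/4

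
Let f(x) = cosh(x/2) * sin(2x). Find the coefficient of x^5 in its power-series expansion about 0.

101/960

Expand each factor separately, then convolve coefficients.
So c_5 = f^(5)(0)/5! = 101/960.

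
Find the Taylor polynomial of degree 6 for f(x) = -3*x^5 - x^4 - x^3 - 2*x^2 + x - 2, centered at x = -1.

-3*(x + 1)^5 + 14*(x + 1)^4 - 27*(x + 1)^3 + 25*(x + 1)^2 - 9*(x + 1) - 2

f(-1) = -2
f′(-1) = -9
f′′(-1) = 50
f′′′(-1) = -162
f^(4)(-1) = 336
f^(5)(-1) = -360
f^(6)(-1) = 0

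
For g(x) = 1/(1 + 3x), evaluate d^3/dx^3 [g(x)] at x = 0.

-162

Compute the successive derivatives at the expansion point and divide by k!.
From the series, [x^3] g = -27; multiply by 3! = 6 to get -162.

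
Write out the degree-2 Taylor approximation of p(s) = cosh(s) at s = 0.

Apply the Taylor formula c_k = f^(k)(a)/k!.
[s^0] = 1;  [s^1] = 0;  [s^2] = 1/2.

s^2/2 + 1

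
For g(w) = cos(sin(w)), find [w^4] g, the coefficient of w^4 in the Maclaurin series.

Let u equal the inner series; expand the outer function in u and truncate.

5/24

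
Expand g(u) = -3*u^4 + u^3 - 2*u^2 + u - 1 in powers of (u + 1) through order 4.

Apply the Taylor formula c_k = f^(k)(a)/k!.
g(-1) = -8
g′(-1) = 20
g′′(-1) = -46
g′′′(-1) = 78
g^(4)(-1) = -72
Dividing each by k! gives the coefficients c_0, ..., c_4.

-3*(u + 1)^4 + 13*(u + 1)^3 - 23*(u + 1)^2 + 20*(u + 1) - 8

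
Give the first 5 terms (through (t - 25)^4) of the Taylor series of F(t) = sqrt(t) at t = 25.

Apply the Taylor formula c_k = f^(k)(a)/k!.

-(t - 25)^4/2000000 + (t - 25)^3/50000 - (t - 25)^2/1000 + (t - 25)/10 + 5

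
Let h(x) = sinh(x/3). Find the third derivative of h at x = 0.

From the series, [x^3] h = 1/162; multiply by 3! = 6 to get 1/27.

1/27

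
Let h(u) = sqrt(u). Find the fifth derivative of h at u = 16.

Compute the successive derivatives at the expansion point and divide by k!.
From the series, [(u - 16)^5] h = 7/67108864; multiply by 5! = 120 to get 105/8388608.

105/8388608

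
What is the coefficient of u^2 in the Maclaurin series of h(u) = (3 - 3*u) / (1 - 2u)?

Distribute the polynomial across the series and collect like powers.
h(0) = 3
h′(0) = 3
h′′(0) = 12

6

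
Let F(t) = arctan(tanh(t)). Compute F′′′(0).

-4

Compose series: expand the inner function first, then feed it into the outer expansion.
The coefficient of t^3 in the expansion is -2/3, so F′′′(0) = 3! * (-2/3) = -4.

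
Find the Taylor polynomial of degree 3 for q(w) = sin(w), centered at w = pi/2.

1 - (w - pi/2)^2/2

Use the known series and substitute for the argument.
q(pi/2) = 1
q′(pi/2) = 0
q′′(pi/2) = -1
q′′′(pi/2) = 0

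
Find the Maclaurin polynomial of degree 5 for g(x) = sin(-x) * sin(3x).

Multiply the two series term by term and collect like powers.
g(0) = 0
g′(0) = 0
g′′(0) = -6
g′′′(0) = 0
g^(4)(0) = 120
g^(5)(0) = 0
Dividing each by k! gives the coefficients c_0, ..., c_5.

5*x^4 - 3*x^2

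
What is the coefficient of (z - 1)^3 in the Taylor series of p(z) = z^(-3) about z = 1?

p(1) = 1
p′(1) = -3
p′′(1) = 12
p′′′(1) = -60
So c_3 = p′′′(1)/3! = -10.

-10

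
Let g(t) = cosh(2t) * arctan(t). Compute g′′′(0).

10

Expand each factor separately, then convolve coefficients.
The coefficient of t^3 in the expansion is 5/3, so g′′′(0) = 3! * (5/3) = 10.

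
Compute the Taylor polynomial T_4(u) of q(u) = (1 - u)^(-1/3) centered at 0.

35*u^4/243 + 14*u^3/81 + 2*u^2/9 + u/3 + 1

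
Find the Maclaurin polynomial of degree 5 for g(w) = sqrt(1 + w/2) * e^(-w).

Expand each factor separately, then convolve coefficients.
[w^0] = 1;  [w^1] = -3/4;  [w^2] = 7/32;  [w^3] = -1/384;  [w^4] = -53/2048;  [w^5] = 1781/122880.

1781*w^5/122880 - 53*w^4/2048 - w^3/384 + 7*w^2/32 - 3*w/4 + 1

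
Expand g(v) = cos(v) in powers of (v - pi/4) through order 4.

g(pi/4) = sqrt(2)/2
g′(pi/4) = -sqrt(2)/2
g′′(pi/4) = -sqrt(2)/2
g′′′(pi/4) = sqrt(2)/2
g^(4)(pi/4) = sqrt(2)/2

sqrt(2)*(v - pi/4)^4/48 + sqrt(2)*(v - pi/4)^3/12 - sqrt(2)*(v - pi/4)^2/4 - sqrt(2)*(v - pi/4)/2 + sqrt(2)/2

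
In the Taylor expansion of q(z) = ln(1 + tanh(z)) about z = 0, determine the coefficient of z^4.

Let u equal the inner series; expand the outer function in u and truncate.
[z^0] = 0;  [z^1] = 1;  [z^2] = -1/2;  [z^3] = 0;  [z^4] = 1/12.

1/12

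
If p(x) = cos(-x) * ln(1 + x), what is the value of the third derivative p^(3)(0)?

-1

Expand each factor separately, then convolve coefficients.
From the series, [x^3] p = -1/6; multiply by 3! = 6 to get -1.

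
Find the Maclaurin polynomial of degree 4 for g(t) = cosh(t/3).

t^4/1944 + t^2/18 + 1

[t^0] = 1;  [t^1] = 0;  [t^2] = 1/18;  [t^3] = 0;  [t^4] = 1/1944.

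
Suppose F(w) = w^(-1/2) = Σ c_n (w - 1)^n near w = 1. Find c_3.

-5/16

[(w - 1)^0] = 1;  [(w - 1)^1] = -1/2;  [(w - 1)^2] = 3/8;  [(w - 1)^3] = -5/16.
So c_3 = F′′′(1)/3! = -5/16.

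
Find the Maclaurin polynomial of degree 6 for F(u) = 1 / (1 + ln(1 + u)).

Use the geometric series for the reciprocal, then substitute.
[u^0] = 1;  [u^1] = -1;  [u^2] = 3/2;  [u^3] = -7/3;  [u^4] = 11/3;  [u^5] = -347/60;  [u^6] = 3289/360.

3289*u^6/360 - 347*u^5/60 + 11*u^4/3 - 7*u^3/3 + 3*u^2/2 - u + 1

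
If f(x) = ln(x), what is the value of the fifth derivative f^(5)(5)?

Apply the Taylor formula c_k = f^(k)(a)/k!.
From the series, [(x - 5)^5] f = 1/15625; multiply by 5! = 120 to get 24/3125.

24/3125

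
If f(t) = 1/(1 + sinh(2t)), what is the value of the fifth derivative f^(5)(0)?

-5792

Substitute the inner expansion into the outer series and collect powers.
The coefficient of t^5 in the expansion is -724/15, so f^(5)(0) = 5! * (-724/15) = -5792.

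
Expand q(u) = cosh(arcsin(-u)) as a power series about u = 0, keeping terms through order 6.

Compose series: expand the inner function first, then feed it into the outer expansion.
q(0) = 1
q′(0) = 0
q′′(0) = 1
q′′′(0) = 0
q^(4)(0) = 5
q^(5)(0) = 0
q^(6)(0) = 85

17*u^6/144 + 5*u^4/24 + u^2/2 + 1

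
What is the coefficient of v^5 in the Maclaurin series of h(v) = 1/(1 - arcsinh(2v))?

92/5

Compose series: expand the inner function first, then feed it into the outer expansion.
h(0) = 1
h′(0) = 2
h′′(0) = 8
h′′′(0) = 40
h^(4)(0) = 256
h^(5)(0) = 2208
Dividing each by k! gives the coefficients c_0, ..., c_5.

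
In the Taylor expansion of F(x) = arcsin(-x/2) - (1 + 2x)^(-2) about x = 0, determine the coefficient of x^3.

1535/48

Combine the two series term by term.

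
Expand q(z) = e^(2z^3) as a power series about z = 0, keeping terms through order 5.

[z^0] = 1;  [z^1] = 0;  [z^2] = 0;  [z^3] = 2;  [z^4] = 0;  [z^5] = 0.

2*z^3 + 1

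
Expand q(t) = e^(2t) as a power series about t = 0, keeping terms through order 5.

Apply the Taylor formula c_k = f^(k)(a)/k!.

4*t^5/15 + 2*t^4/3 + 4*t^3/3 + 2*t^2 + 2*t + 1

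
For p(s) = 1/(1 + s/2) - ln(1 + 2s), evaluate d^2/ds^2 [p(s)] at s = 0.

Add the two expansions coefficient-wise.
The coefficient of s^2 in the expansion is 9/4, so p′′(0) = 2! * (9/4) = 9/2.

9/2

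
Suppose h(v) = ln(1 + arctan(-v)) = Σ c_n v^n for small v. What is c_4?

1/12

Plug the Maclaurin series of the inner function into that of the outer and collect terms.
h(0) = 0
h′(0) = -1
h′′(0) = -1
h′′′(0) = 0
h^(4)(0) = 2
Dividing each by k! gives the coefficients c_0, ..., c_4.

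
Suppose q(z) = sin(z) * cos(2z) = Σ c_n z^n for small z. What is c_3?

-13/6

Take the Cauchy product of the two expansions.
q(0) = 0
q′(0) = 1
q′′(0) = 0
q′′′(0) = -13
So c_3 = q′′′(0)/3! = -13/6.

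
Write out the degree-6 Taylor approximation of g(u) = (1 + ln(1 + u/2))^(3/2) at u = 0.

3919*u^6/983040 - 231*u^5/40960 + 11*u^4/2048 + u^3/128 - 3*u^2/32 + 3*u/4 + 1

Substitute the inner expansion into the outer series and collect powers.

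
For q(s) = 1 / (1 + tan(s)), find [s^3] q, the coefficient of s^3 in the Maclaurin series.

Use the geometric series for the reciprocal, then substitute.
[s^0] = 1;  [s^1] = -1;  [s^2] = 1;  [s^3] = -4/3.

-4/3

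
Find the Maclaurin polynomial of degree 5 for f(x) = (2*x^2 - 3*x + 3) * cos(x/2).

-x^5/128 - 31*x^4/128 + 3*x^3/8 + 13*x^2/8 - 3*x + 3

Shift and add copies of the series according to the polynomial's terms.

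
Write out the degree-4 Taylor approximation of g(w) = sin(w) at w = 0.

-w^3/6 + w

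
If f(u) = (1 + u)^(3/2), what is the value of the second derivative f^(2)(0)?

Use the known series and substitute for the argument.
From the series, [u^2] f = 3/8; multiply by 2! = 2 to get 3/4.

3/4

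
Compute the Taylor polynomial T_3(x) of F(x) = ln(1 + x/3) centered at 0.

Use the known series and substitute for the argument.
F(0) = 0
F′(0) = 1/3
F′′(0) = -1/9
F′′′(0) = 2/27

x^3/81 - x^2/18 + x/3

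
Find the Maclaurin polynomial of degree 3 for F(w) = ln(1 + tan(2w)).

Substitute the inner expansion into the outer series and collect powers.
[w^0] = 0;  [w^1] = 2;  [w^2] = -2;  [w^3] = 16/3.

16*w^3/3 - 2*w^2 + 2*w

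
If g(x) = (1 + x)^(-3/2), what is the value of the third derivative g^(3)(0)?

-105/8

The coefficient of x^3 in the expansion is -35/16, so g′′′(0) = 3! * (-35/16) = -105/8.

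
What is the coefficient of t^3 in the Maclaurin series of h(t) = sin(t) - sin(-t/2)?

Add the two expansions coefficient-wise.
h(0) = 0
h′(0) = 3/2
h′′(0) = 0
h′′′(0) = -9/8
So c_3 = h′′′(0)/3! = -3/16.

-3/16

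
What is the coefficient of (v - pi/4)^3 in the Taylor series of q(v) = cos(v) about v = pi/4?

q(pi/4) = sqrt(2)/2
q′(pi/4) = -sqrt(2)/2
q′′(pi/4) = -sqrt(2)/2
q′′′(pi/4) = sqrt(2)/2
Then c_k = q^(k)(pi/4)/k! gives each Taylor coefficient.

sqrt(2)/12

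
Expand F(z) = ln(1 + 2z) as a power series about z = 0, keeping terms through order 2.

-2*z^2 + 2*z

Apply the Taylor formula c_k = f^(k)(a)/k!.
[z^0] = 0;  [z^1] = 2;  [z^2] = -2.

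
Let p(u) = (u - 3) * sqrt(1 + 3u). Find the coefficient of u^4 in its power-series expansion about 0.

1431/128

Distribute the polynomial across the series and collect like powers.
p(0) = -3
p′(0) = -7/2
p′′(0) = 39/4
p′′′(0) = -297/8
p^(4)(0) = 4293/16
Then c_k = p^(k)(0)/k! gives each Taylor coefficient.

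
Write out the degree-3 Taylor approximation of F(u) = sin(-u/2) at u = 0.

F(0) = 0
F′(0) = -1/2
F′′(0) = 0
F′′′(0) = 1/8
The Taylor polynomial is Σ F^(k)(0)/k! · u^k.

u^3/48 - u/2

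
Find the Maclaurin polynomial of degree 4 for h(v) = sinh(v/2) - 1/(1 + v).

-v^4 + 49*v^3/48 - v^2 + 3*v/2 - 1

Combine the two series term by term.
[v^0] = -1;  [v^1] = 3/2;  [v^2] = -1;  [v^3] = 49/48;  [v^4] = -1.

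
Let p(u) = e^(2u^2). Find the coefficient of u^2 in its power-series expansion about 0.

2

Use the known series and substitute for the argument.
[u^0] = 1;  [u^1] = 0;  [u^2] = 2.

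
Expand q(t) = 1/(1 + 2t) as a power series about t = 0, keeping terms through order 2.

Compute the successive derivatives at the expansion point and divide by k!.
[t^0] = 1;  [t^1] = -2;  [t^2] = 4.

4*t^2 - 2*t + 1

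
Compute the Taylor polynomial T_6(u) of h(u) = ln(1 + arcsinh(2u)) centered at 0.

-256*u^6/45 + 52*u^5/15 - 4*u^4/3 + 4*u^3/3 - 2*u^2 + 2*u

Plug the Maclaurin series of the inner function into that of the outer and collect terms.
h(0) = 0
h′(0) = 2
h′′(0) = -4
h′′′(0) = 8
h^(4)(0) = -32
h^(5)(0) = 416
h^(6)(0) = -4096
Then c_k = h^(k)(0)/k! gives each Taylor coefficient.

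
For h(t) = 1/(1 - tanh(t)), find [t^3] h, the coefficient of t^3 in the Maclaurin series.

2/3

Let u equal the inner series; expand the outer function in u and truncate.
h(0) = 1
h′(0) = 1
h′′(0) = 2
h′′′(0) = 4
So c_3 = h′′′(0)/3! = 2/3.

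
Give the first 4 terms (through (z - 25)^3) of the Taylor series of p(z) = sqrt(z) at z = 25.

[(z - 25)^0] = 5;  [(z - 25)^1] = 1/10;  [(z - 25)^2] = -1/1000;  [(z - 25)^3] = 1/50000.

(z - 25)^3/50000 - (z - 25)^2/1000 + (z - 25)/10 + 5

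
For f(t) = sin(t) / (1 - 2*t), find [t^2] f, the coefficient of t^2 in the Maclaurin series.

2

Use 1/(1 - r) = Σ r^k on the denominator, then take the Cauchy product.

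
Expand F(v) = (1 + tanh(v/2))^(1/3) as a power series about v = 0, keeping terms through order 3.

Let u equal the inner series; expand the outer function in u and truncate.
F(0) = 1
F′(0) = 1/6
F′′(0) = -1/18
F′′′(0) = -1/27

-v^3/162 - v^2/36 + v/6 + 1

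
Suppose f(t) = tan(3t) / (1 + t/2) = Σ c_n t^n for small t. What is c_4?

-39/8

Take the Cauchy product of the two expansions.
f(0) = 0
f′(0) = 3
f′′(0) = -3
f′′′(0) = 117/2
f^(4)(0) = -117
So c_4 = f^(4)(0)/4! = -39/8.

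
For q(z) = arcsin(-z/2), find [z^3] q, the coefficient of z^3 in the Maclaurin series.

q(0) = 0
q′(0) = -1/2
q′′(0) = 0
q′′′(0) = -1/8

-1/48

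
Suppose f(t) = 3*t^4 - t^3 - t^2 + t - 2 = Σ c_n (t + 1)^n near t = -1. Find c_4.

3

f(-1) = 0
f′(-1) = -12
f′′(-1) = 40
f′′′(-1) = -78
f^(4)(-1) = 72
The Taylor polynomial is Σ f^(k)(-1)/k! · (t + 1)^k.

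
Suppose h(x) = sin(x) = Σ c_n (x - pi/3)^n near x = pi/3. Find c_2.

-sqrt(3)/4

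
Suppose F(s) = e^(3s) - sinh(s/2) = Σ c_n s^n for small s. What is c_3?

Add the two expansions coefficient-wise.
So c_3 = F′′′(0)/3! = 215/48.

215/48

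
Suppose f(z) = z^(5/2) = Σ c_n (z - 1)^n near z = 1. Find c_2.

15/8

[(z - 1)^0] = 1;  [(z - 1)^1] = 5/2;  [(z - 1)^2] = 15/8.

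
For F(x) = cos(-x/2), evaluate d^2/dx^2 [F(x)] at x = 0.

Differentiate repeatedly and evaluate at the center.
From the series, [x^2] F = -1/8; multiply by 2! = 2 to get -1/4.

-1/4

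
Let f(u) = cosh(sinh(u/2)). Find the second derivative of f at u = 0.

Plug the Maclaurin series of the inner function into that of the outer and collect terms.
The coefficient of u^2 in the expansion is 1/8, so f′′(0) = 2! * (1/8) = 1/4.

1/4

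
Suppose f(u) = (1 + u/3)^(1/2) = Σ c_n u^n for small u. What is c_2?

Compute the successive derivatives at the expansion point and divide by k!.
[u^0] = 1;  [u^1] = 1/6;  [u^2] = -1/72.

-1/72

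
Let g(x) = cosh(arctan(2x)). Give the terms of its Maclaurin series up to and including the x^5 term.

-14*x^4/3 + 2*x^2 + 1

Substitute the inner expansion into the outer series and collect powers.
g(0) = 1
g′(0) = 0
g′′(0) = 4
g′′′(0) = 0
g^(4)(0) = -112
g^(5)(0) = 0
The Taylor polynomial is Σ g^(k)(0)/k! · x^k.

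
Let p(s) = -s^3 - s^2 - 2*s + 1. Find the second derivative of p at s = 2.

-14

The coefficient of (s - 2)^2 in the expansion is -7, so p′′(2) = 2! * (-7) = -14.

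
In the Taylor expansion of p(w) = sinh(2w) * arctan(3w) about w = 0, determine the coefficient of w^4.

-14

Write out both Maclaurin series and multiply, keeping only the needed powers.
So c_4 = p^(4)(0)/4! = -14.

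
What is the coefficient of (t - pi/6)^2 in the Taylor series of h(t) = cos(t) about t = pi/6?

-sqrt(3)/4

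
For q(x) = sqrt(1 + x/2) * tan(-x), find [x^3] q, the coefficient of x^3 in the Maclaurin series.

-29/96

Multiply the two series term by term and collect like powers.
[x^0] = 0;  [x^1] = -1;  [x^2] = -1/4;  [x^3] = -29/96.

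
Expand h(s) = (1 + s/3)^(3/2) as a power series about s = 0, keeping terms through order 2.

s^2/24 + s/2 + 1

h(0) = 1
h′(0) = 1/2
h′′(0) = 1/12
Dividing each by k! gives the coefficients c_0, ..., c_2.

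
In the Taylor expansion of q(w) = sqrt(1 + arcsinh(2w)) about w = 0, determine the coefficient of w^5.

43/40

Substitute the inner expansion into the outer series and collect powers.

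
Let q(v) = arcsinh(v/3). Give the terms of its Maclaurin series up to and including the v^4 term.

-v^3/162 + v/3

q(0) = 0
q′(0) = 1/3
q′′(0) = 0
q′′′(0) = -1/27
q^(4)(0) = 0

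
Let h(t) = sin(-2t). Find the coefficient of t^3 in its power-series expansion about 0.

Apply the Taylor formula c_k = f^(k)(a)/k!.
h(0) = 0
h′(0) = -2
h′′(0) = 0
h′′′(0) = 8
So c_3 = h′′′(0)/3! = 4/3.

4/3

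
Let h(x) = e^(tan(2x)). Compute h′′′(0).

24

Substitute the inner expansion into the outer series and collect powers.
The coefficient of x^3 in the expansion is 4, so h′′′(0) = 3! * (4) = 24.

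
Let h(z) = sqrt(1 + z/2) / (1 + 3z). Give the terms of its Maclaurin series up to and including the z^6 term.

Multiply the two series term by term and collect like powers.
h(0) = 1
h′(0) = -11/4
h′′(0) = 263/16
h′′′(0) = -9465/64
h^(4)(0) = 454305/256
h^(5)(0) = -27258195/1024
h^(6)(0) = 1962589095/4096
Dividing each by k! gives the coefficients c_0, ..., c_6.

43613091*z^6/65536 - 1817213*z^5/8192 + 151435*z^4/2048 - 3155*z^3/128 + 263*z^2/32 - 11*z/4 + 1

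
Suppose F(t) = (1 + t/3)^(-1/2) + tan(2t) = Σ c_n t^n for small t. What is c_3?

Expand each term separately and add.
F(0) = 1
F′(0) = 11/6
F′′(0) = 1/12
F′′′(0) = 1147/72

1147/432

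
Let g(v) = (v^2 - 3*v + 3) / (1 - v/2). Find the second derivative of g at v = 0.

1/2

Shift and add copies of the series according to the polynomial's terms.
The coefficient of v^2 in the expansion is 1/4, so g′′(0) = 2! * (1/4) = 1/2.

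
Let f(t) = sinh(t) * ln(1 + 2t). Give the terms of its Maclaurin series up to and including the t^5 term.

-13*t^5/3 + 3*t^4 - 2*t^3 + 2*t^2

Write out both Maclaurin series and multiply, keeping only the needed powers.
[t^0] = 0;  [t^1] = 0;  [t^2] = 2;  [t^3] = -2;  [t^4] = 3;  [t^5] = -13/3.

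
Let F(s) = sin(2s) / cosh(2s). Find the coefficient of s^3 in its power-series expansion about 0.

-16/3

Divide the numerator series by the denominator series (power-series long division).
F(0) = 0
F′(0) = 2
F′′(0) = 0
F′′′(0) = -32
So c_3 = F′′′(0)/3! = -16/3.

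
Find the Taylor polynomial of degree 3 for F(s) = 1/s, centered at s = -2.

[(s + 2)^0] = -1/2;  [(s + 2)^1] = -1/4;  [(s + 2)^2] = -1/8;  [(s + 2)^3] = -1/16.

-(s + 2)^3/16 - (s + 2)^2/8 - (s + 2)/4 - 1/2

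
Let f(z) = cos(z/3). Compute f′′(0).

-1/9

Differentiate repeatedly and evaluate at the center.
The coefficient of z^2 in the expansion is -1/18, so f′′(0) = 2! * (-1/18) = -1/9.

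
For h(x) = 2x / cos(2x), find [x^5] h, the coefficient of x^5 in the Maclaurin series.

20/3

Divide the numerator series by the denominator series (power-series long division).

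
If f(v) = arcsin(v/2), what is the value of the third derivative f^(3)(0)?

1/8

Differentiate repeatedly and evaluate at the center.
The coefficient of v^3 in the expansion is 1/48, so f′′′(0) = 3! * (1/48) = 1/8.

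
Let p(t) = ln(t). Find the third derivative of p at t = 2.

The coefficient of (t - 2)^3 in the expansion is 1/24, so p′′′(2) = 3! * (1/24) = 1/4.

1/4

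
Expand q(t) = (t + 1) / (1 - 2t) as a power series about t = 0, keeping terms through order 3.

12*t^3 + 6*t^2 + 3*t + 1

Multiply each power in the prefactor through the base expansion.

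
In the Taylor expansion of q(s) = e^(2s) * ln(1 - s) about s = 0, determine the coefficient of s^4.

-13/4

Take the Cauchy product of the two expansions.
q(0) = 0
q′(0) = -1
q′′(0) = -5
q′′′(0) = -20
q^(4)(0) = -78
So c_4 = q^(4)(0)/4! = -13/4.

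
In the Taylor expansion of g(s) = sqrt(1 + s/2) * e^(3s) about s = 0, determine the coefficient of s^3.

Multiply the two series term by term and collect like powers.
g(0) = 1
g′(0) = 13/4
g′′(0) = 167/16
g′′′(0) = 2127/64

709/128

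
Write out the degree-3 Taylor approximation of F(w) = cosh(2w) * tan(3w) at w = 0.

Write out both Maclaurin series and multiply, keeping only the needed powers.
F(0) = 0
F′(0) = 3
F′′(0) = 0
F′′′(0) = 90
The Taylor polynomial is Σ F^(k)(0)/k! · w^k.

15*w^3 + 3*w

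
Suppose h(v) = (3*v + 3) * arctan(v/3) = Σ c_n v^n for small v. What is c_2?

Distribute the polynomial across the series and collect like powers.
[v^0] = 0;  [v^1] = 1;  [v^2] = 1.

1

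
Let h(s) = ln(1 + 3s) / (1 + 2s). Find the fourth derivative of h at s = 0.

Multiply the two series term by term and collect like powers.
From the series, [s^4] h = -321/4; multiply by 4! = 24 to get -1926.

-1926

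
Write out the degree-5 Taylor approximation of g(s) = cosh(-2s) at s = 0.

[s^0] = 1;  [s^1] = 0;  [s^2] = 2;  [s^3] = 0;  [s^4] = 2/3;  [s^5] = 0.

2*s^4/3 + 2*s^2 + 1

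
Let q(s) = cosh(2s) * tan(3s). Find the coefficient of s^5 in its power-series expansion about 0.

Expand each factor separately, then convolve coefficients.
q(0) = 0
q′(0) = 3
q′′(0) = 0
q′′′(0) = 90
q^(4)(0) = 0
q^(5)(0) = 6288
So c_5 = q^(5)(0)/5! = 262/5.

262/5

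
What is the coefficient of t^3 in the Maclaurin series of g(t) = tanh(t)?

[t^0] = 0;  [t^1] = 1;  [t^2] = 0;  [t^3] = -1/3.

-1/3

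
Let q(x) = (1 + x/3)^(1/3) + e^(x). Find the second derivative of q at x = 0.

79/81

Combine the two series term by term.
From the series, [x^2] q = 79/162; multiply by 2! = 2 to get 79/81.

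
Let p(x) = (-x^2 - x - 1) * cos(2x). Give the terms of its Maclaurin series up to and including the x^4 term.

Multiply each power in the prefactor through the base expansion.
p(0) = -1
p′(0) = -1
p′′(0) = 2
p′′′(0) = 12
p^(4)(0) = 32

4*x^4/3 + 2*x^3 + x^2 - x - 1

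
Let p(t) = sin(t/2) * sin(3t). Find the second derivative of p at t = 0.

Take the Cauchy product of the two expansions.
The coefficient of t^2 in the expansion is 3/2, so p′′(0) = 2! * (3/2) = 3.

3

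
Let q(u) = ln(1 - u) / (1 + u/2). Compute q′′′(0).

Write out both Maclaurin series and multiply, keeping only the needed powers.
The coefficient of u^3 in the expansion is -1/3, so q′′′(0) = 3! * (-1/3) = -2.

-2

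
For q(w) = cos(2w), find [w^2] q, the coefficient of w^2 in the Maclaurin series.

q(0) = 1
q′(0) = 0
q′′(0) = -4
So c_2 = q′′(0)/2! = -2.

-2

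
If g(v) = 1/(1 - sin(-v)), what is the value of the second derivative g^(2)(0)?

2

Plug the Maclaurin series of the inner function into that of the outer and collect terms.
The coefficient of v^2 in the expansion is 1, so g′′(0) = 2! * (1) = 2.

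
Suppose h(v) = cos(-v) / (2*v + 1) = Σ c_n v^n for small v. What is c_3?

Multiply the numerator's expansion by the denominator's geometric series.
h(0) = 1
h′(0) = -2
h′′(0) = 7
h′′′(0) = -42
Then c_k = h^(k)(0)/k! gives each Taylor coefficient.

-7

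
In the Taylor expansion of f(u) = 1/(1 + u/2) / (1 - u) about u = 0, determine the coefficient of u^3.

Write out both Maclaurin series and multiply, keeping only the needed powers.
f(0) = 1
f′(0) = 1/2
f′′(0) = 3/2
f′′′(0) = 15/4
So c_3 = f′′′(0)/3! = 5/8.

5/8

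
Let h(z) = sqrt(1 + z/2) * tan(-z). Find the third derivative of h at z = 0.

Expand each factor separately, then convolve coefficients.
The coefficient of z^3 in the expansion is -29/96, so h′′′(0) = 3! * (-29/96) = -29/16.

-29/16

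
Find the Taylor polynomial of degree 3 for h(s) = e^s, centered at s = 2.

[(s - 2)^0] = e^(2);  [(s - 2)^1] = e^(2);  [(s - 2)^2] = e^(2)/2;  [(s - 2)^3] = e^(2)/6.

(s - 2)^3*e^(2)/6 + (s - 2)^2*e^(2)/2 + (s - 2)*e^(2) + e^(2)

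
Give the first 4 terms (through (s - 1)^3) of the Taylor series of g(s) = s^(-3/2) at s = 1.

-35*(s - 1)^3/16 + 15*(s - 1)^2/8 - 3*(s - 1)/2 + 1

g(1) = 1
g′(1) = -3/2
g′′(1) = 15/4
g′′′(1) = -105/8
The Taylor polynomial is Σ g^(k)(1)/k! · (s - 1)^k.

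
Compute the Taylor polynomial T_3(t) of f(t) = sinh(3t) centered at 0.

9*t^3/2 + 3*t

Compute the successive derivatives at the expansion point and divide by k!.
f(0) = 0
f′(0) = 3
f′′(0) = 0
f′′′(0) = 27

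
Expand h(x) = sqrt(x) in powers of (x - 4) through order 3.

[(x - 4)^0] = 2;  [(x - 4)^1] = 1/4;  [(x - 4)^2] = -1/64;  [(x - 4)^3] = 1/512.

(x - 4)^3/512 - (x - 4)^2/64 + (x - 4)/4 + 2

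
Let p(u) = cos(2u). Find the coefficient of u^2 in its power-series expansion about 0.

[u^0] = 1;  [u^1] = 0;  [u^2] = -2.
So c_2 = p′′(0)/2! = -2.

-2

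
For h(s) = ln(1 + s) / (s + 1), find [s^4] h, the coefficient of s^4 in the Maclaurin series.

-25/12

Use 1/(1 - r) = Σ r^k on the denominator, then take the Cauchy product.
[s^0] = 0;  [s^1] = 1;  [s^2] = -3/2;  [s^3] = 11/6;  [s^4] = -25/12.
So c_4 = h^(4)(0)/4! = -25/12.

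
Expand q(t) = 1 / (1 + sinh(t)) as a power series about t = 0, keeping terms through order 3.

Write 1/(1+u) = 1 - u + u^2 - u^3 + ... and substitute the series for u.
[t^0] = 1;  [t^1] = -1;  [t^2] = 1;  [t^3] = -7/6.

-7*t^3/6 + t^2 - t + 1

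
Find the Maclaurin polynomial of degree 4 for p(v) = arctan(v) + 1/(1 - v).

Expand each term separately and add.
p(0) = 1
p′(0) = 2
p′′(0) = 2
p′′′(0) = 4
p^(4)(0) = 24

v^4 + 2*v^3/3 + v^2 + 2*v + 1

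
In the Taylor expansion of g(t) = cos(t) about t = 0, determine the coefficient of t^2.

-1/2

g(0) = 1
g′(0) = 0
g′′(0) = -1
So c_2 = g′′(0)/2! = -1/2.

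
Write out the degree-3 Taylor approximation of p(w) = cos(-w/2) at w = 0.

1 - w^2/8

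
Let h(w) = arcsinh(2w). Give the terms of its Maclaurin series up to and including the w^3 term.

-4*w^3/3 + 2*w

Compute the successive derivatives at the expansion point and divide by k!.
[w^0] = 0;  [w^1] = 2;  [w^2] = 0;  [w^3] = -4/3.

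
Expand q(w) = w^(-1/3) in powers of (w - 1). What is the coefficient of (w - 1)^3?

q(1) = 1
q′(1) = -1/3
q′′(1) = 4/9
q′′′(1) = -28/27

-14/81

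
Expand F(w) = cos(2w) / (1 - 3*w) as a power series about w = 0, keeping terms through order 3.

21*w^3 + 7*w^2 + 3*w + 1

Multiply the numerator's expansion by the denominator's geometric series.
F(0) = 1
F′(0) = 3
F′′(0) = 14
F′′′(0) = 126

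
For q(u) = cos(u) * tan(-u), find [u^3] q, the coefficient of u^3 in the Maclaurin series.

1/6

Multiply the two series term by term and collect like powers.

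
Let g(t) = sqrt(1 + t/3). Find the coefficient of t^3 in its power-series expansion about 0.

1/432

g(0) = 1
g′(0) = 1/6
g′′(0) = -1/36
g′′′(0) = 1/72
So c_3 = g′′′(0)/3! = 1/432.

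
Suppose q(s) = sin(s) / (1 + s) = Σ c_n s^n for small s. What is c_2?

-1

Multiply the two series term by term and collect like powers.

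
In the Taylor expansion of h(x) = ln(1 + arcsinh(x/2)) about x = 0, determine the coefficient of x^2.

Let u equal the inner series; expand the outer function in u and truncate.
[x^0] = 0;  [x^1] = 1/2;  [x^2] = -1/8.
So c_2 = h′′(0)/2! = -1/8.

-1/8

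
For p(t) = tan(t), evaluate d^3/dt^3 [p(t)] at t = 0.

2

The coefficient of t^3 in the expansion is 1/3, so p′′′(0) = 3! * (1/3) = 2.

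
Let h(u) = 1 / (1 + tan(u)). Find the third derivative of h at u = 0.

Write 1/(1+u) = 1 - u + u^2 - u^3 + ... and substitute the series for u.
The coefficient of u^3 in the expansion is -4/3, so h′′′(0) = 3! * (-4/3) = -8.

-8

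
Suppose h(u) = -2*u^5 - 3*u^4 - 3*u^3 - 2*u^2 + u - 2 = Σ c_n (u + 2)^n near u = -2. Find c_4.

17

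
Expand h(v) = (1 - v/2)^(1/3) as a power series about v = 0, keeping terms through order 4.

-5*v^4/1944 - 5*v^3/648 - v^2/36 - v/6 + 1

[v^0] = 1;  [v^1] = -1/6;  [v^2] = -1/36;  [v^3] = -5/648;  [v^4] = -5/1944.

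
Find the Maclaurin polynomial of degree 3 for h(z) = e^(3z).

9*z^3/2 + 9*z^2/2 + 3*z + 1

h(0) = 1
h′(0) = 3
h′′(0) = 9
h′′′(0) = 27
Then c_k = h^(k)(0)/k! gives each Taylor coefficient.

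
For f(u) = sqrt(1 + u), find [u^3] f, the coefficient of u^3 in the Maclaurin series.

f(0) = 1
f′(0) = 1/2
f′′(0) = -1/4
f′′′(0) = 3/8

1/16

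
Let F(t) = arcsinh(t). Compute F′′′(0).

From the series, [t^3] F = -1/6; multiply by 3! = 6 to get -1.

-1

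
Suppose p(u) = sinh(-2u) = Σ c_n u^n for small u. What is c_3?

[u^0] = 0;  [u^1] = -2;  [u^2] = 0;  [u^3] = -4/3.

-4/3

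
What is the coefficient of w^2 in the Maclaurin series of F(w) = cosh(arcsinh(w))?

Substitute the inner expansion into the outer series and collect powers.
[w^0] = 1;  [w^1] = 0;  [w^2] = 1/2.
So c_2 = F′′(0)/2! = 1/2.

1/2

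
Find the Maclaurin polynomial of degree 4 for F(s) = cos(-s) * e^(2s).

Expand each factor separately, then convolve coefficients.
F(0) = 1
F′(0) = 2
F′′(0) = 3
F′′′(0) = 2
F^(4)(0) = -7

-7*s^4/24 + s^3/3 + 3*s^2/2 + 2*s + 1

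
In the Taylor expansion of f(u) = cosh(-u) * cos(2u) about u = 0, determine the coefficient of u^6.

Multiply the two series term by term and collect like powers.
f(0) = 1
f′(0) = 0
f′′(0) = -3
f′′′(0) = 0
f^(4)(0) = -7
f^(5)(0) = 0
f^(6)(0) = 117
The Taylor polynomial is Σ f^(k)(0)/k! · u^k.

13/80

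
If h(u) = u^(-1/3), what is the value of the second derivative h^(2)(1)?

4/9

The coefficient of (u - 1)^2 in the expansion is 2/9, so h′′(1) = 2! * (2/9) = 4/9.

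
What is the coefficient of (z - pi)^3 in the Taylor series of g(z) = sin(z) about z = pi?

g(pi) = 0
g′(pi) = -1
g′′(pi) = 0
g′′′(pi) = 1
So c_3 = g′′′(pi)/3! = 1/6.

1/6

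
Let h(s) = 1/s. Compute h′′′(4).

-3/128

Apply the Taylor formula c_k = f^(k)(a)/k!.
The coefficient of (s - 4)^3 in the expansion is -1/256, so h′′′(4) = 3! * (-1/256) = -3/128.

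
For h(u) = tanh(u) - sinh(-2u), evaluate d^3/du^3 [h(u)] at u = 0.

6

Combine the two series term by term.
The coefficient of u^3 in the expansion is 1, so h′′′(0) = 3! * (1) = 6.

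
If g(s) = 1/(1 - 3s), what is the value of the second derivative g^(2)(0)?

Differentiate repeatedly and evaluate at the center.
The coefficient of s^2 in the expansion is 9, so g′′(0) = 2! * (9) = 18.

18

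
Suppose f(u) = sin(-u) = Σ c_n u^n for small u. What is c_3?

1/6

Differentiate repeatedly and evaluate at the center.
[u^0] = 0;  [u^1] = -1;  [u^2] = 0;  [u^3] = 1/6.
So c_3 = f′′′(0)/3! = 1/6.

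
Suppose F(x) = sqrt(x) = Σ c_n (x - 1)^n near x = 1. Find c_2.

-1/8

Use the known series and substitute for the argument.
F(1) = 1
F′(1) = 1/2
F′′(1) = -1/4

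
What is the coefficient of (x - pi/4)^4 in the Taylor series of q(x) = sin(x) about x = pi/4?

Apply the Taylor formula c_k = f^(k)(a)/k!.
[(x - pi/4)^0] = sqrt(2)/2;  [(x - pi/4)^1] = sqrt(2)/2;  [(x - pi/4)^2] = -sqrt(2)/4;  [(x - pi/4)^3] = -sqrt(2)/12;  [(x - pi/4)^4] = sqrt(2)/48.

sqrt(2)/48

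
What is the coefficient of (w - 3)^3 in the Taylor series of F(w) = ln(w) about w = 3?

[(w - 3)^0] = ln(3);  [(w - 3)^1] = 1/3;  [(w - 3)^2] = -1/18;  [(w - 3)^3] = 1/81.
So c_3 = F′′′(3)/3! = 1/81.

1/81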